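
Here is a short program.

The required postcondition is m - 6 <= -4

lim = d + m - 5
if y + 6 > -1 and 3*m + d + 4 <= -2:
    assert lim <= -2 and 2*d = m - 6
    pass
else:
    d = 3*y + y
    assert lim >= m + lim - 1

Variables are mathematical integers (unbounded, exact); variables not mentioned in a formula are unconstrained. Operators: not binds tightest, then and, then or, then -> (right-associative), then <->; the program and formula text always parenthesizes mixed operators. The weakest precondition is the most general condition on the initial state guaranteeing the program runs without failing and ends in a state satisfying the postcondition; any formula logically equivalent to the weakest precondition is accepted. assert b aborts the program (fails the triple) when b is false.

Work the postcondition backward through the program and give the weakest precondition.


Working backward. After the program, the postcondition m - 6 <= -4 must hold; in canonical form it is m <= 2.
Then branch requires lim <= -2 and 2*d = m - 6 and m <= 2; else branch requires m <= 1 and m <= 2.
Before the if: ((y > -7 and d + 3*m <= -6) -> (lim <= -2 and 2*d = m - 6 and m <= 2)) and ((not (y > -7 and d + 3*m <= -6)) -> (m <= 1 and m <= 2))
Before lim := d + m - 5: ((y > -7 and d + 3*m <= -6) -> (d + m <= 3 and 2*d = m - 6 and m <= 2)) and ((not (y > -7 and d + 3*m <= -6)) -> (m <= 1 and m <= 2))
Answer: WP = ((y > -7 and d + 3*m <= -6) -> (d + m <= 3 and 2*d = m - 6 and m <= 2)) and ((not (y > -7 and d + 3*m <= -6)) -> (m <= 1 and m <= 2))


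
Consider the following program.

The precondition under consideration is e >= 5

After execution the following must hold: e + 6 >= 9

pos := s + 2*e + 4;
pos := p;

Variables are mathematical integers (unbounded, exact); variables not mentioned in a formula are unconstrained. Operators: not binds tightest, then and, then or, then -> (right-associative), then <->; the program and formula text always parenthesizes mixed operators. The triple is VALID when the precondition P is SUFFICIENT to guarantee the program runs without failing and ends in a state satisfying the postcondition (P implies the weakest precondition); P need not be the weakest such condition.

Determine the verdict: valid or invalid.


Working backward. After the program, the postcondition e + 6 >= 9 must hold; in canonical form it is e >= 3.
Before pos := p: e >= 3
Before pos := s + 2*e + 4: e >= 3
The weakest precondition is e >= 3.
Check whether e >= 5 implies it.
Every state satisfying the precondition satisfies the weakest precondition: the implication holds.
Answer: valid


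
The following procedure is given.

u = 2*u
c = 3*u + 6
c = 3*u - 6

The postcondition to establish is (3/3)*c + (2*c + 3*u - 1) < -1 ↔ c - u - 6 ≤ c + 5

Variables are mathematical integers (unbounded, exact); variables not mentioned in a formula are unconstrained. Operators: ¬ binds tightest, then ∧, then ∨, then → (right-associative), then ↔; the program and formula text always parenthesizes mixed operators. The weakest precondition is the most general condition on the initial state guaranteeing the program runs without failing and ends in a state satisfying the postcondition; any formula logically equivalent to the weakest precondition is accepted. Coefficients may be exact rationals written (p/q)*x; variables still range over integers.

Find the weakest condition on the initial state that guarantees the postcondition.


Working backward. After the program, the postcondition (3/3)*c + (2*c + 3*u - 1) < -1 ↔ c - u - 6 ≤ c + 5 must hold; in canonical form it is 3*c + 3*u < 0 ↔ u ≥ -11.
Before c := 3*u - 6: 12*u < 18 ↔ u ≥ -11
Before c := 3*u + 6: 12*u < 18 ↔ u ≥ -11
Before u := 2*u: 24*u < 18 ↔ 2*u ≥ -11
Answer: WP = 24*u < 18 ↔ 2*u ≥ -11


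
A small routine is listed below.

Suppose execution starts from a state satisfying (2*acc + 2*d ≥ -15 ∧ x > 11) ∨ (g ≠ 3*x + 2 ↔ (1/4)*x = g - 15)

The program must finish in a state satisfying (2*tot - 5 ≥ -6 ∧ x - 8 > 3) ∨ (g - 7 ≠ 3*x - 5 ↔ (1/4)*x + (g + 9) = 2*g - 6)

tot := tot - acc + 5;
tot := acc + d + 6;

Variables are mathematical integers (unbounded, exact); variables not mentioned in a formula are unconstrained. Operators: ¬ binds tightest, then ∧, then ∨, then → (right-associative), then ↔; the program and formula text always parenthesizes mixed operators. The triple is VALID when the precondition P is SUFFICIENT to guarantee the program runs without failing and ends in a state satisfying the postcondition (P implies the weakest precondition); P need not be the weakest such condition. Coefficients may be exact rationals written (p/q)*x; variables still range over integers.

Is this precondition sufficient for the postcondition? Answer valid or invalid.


Working backward. After the program, the postcondition (2*tot - 5 ≥ -6 ∧ x - 8 > 3) ∨ (g - 7 ≠ 3*x - 5 ↔ (1/4)*x + (g + 9) = 2*g - 6) must hold; in canonical form it is (2*tot ≥ -1 ∧ x > 11) ∨ (g ≠ 3*x + 2 ↔ (1/4)*x = g - 15).
Before tot := acc + d + 6: (2*acc + 2*d ≥ -13 ∧ x > 11) ∨ (g ≠ 3*x + 2 ↔ (1/4)*x = g - 15)
Before tot := tot - acc + 5: (2*acc + 2*d ≥ -13 ∧ x > 11) ∨ (g ≠ 3*x + 2 ↔ (1/4)*x = g - 15)
The weakest precondition is (2*acc + 2*d ≥ -13 ∧ x > 11) ∨ (g ≠ 3*x + 2 ↔ (1/4)*x = g - 15).
Check whether (2*acc + 2*d ≥ -15 ∧ x > 11) ∨ (g ≠ 3*x + 2 ↔ (1/4)*x = g - 15) implies it.
Countermodel: at the initial state acc = -7, d = 0, g = 37, x = 12, the precondition holds but the weakest precondition fails.
Answer: invalid


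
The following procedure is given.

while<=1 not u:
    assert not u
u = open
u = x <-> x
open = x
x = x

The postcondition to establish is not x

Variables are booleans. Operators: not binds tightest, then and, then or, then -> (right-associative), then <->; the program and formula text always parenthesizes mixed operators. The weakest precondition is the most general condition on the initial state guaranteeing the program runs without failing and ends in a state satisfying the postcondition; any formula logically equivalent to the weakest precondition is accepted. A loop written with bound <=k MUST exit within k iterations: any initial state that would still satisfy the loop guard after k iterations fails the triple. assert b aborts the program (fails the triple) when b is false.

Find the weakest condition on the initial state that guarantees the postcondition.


Working backward. After the program, not x must hold.
Before x := x: not x
Before open := x: not x
Before u := x <-> x: not x
Before u := open: not x
Before the loop (bound <=1), unroll the exhaustion recursion (WP_0 = exit-now case; WP_j = one more guarded iteration, up to j = 1):
  WP_0: u and (not x)
  WP_1: u and (u -> (not x))
So before the loop: u and (u -> (not x))
Answer: WP = u and (u -> (not x))


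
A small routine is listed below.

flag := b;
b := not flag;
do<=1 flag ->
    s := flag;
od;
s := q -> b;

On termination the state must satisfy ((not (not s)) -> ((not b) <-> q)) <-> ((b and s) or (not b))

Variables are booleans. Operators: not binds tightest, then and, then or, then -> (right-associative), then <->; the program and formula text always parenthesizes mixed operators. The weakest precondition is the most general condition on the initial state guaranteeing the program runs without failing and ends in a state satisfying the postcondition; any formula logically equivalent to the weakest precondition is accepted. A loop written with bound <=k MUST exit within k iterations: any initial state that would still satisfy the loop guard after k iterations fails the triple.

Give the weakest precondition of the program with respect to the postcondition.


Working backward. After the program, the postcondition ((not (not s)) -> ((not b) <-> q)) <-> ((b and s) or (not b)) must hold; in canonical form it is (s -> ((not b) <-> q)) <-> ((b and s) or (not b)).
Before s := q -> b: ((q -> b) -> ((not b) <-> q)) <-> ((b and (q -> b)) or (not b))
Before the loop (bound <=1), unroll the exhaustion recursion (WP_0 = exit-now case; WP_j = one more guarded iteration, up to j = 1):
  WP_0: (not flag) and (((q -> b) -> ((not b) <-> q)) <-> ((b and (q -> b)) or (not b)))
  WP_1: (flag -> ((not flag) and (((q -> b) -> ((not b) <-> q)) <-> ((b and (q -> b)) or (not b))))) and ((not flag) -> (((q -> b) -> ((not b) <-> q)) <-> ((b and (q -> b)) or (not b))))
So before the loop: (flag -> ((not flag) and (((q -> b) -> ((not b) <-> q)) <-> ((b and (q -> b)) or (not b))))) and ((not flag) -> (((q -> b) -> ((not b) <-> q)) <-> ((b and (q -> b)) or (not b))))
Before b := not flag: (flag -> ((not flag) and (((q -> (not flag)) -> (flag <-> q)) <-> (((not flag) and (q -> (not flag))) or flag)))) and ((not flag) -> (((q -> (not flag)) -> (flag <-> q)) <-> (((not flag) and (q -> (not flag))) or flag)))
Before flag := b: (b -> ((not b) and (((q -> (not b)) -> (b <-> q)) <-> (((not b) and (q -> (not b))) or b)))) and ((not b) -> (((q -> (not b)) -> (b <-> q)) <-> (((not b) and (q -> (not b))) or b)))
Answer: WP = (b -> ((not b) and (((q -> (not b)) -> (b <-> q)) <-> (((not b) and (q -> (not b))) or b)))) and ((not b) -> (((q -> (not b)) -> (b <-> q)) <-> (((not b) and (q -> (not b))) or b)))


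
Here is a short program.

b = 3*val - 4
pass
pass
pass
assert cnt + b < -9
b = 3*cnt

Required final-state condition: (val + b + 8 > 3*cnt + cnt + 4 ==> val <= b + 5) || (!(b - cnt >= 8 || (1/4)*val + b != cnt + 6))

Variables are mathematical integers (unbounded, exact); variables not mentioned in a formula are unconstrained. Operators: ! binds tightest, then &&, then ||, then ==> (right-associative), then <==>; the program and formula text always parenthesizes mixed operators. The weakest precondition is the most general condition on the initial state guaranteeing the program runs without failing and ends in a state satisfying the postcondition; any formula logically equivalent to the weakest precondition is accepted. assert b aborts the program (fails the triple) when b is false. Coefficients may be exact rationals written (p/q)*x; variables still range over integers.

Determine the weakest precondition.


Working backward. After the program, the postcondition (val + b + 8 > 3*cnt + cnt + 4 ==> val <= b + 5) || (!(b - cnt >= 8 || (1/4)*val + b != cnt + 6)) must hold; in canonical form it is (b + val > 4*cnt - 4 ==> val <= b + 5) || (!(b >= cnt + 8 || b + (1/4)*val != cnt + 6)).
Before b := 3*cnt: (val > cnt - 4 ==> val <= 3*cnt + 5) || (!(2*cnt >= 8 || 2*cnt + (1/4)*val != 6))
Before assert cnt + b < -9: b + cnt < -9 && ((val > cnt - 4 ==> val <= 3*cnt + 5) || (!(2*cnt >= 8 || 2*cnt + (1/4)*val != 6)))
Before skip: b + cnt < -9 && ((val > cnt - 4 ==> val <= 3*cnt + 5) || (!(2*cnt >= 8 || 2*cnt + (1/4)*val != 6)))
Before skip: b + cnt < -9 && ((val > cnt - 4 ==> val <= 3*cnt + 5) || (!(2*cnt >= 8 || 2*cnt + (1/4)*val != 6)))
Before skip: b + cnt < -9 && ((val > cnt - 4 ==> val <= 3*cnt + 5) || (!(2*cnt >= 8 || 2*cnt + (1/4)*val != 6)))
Before b := 3*val - 4: cnt + 3*val < -5 && ((val > cnt - 4 ==> val <= 3*cnt + 5) || (!(2*cnt >= 8 || 2*cnt + (1/4)*val != 6)))
Answer: WP = cnt + 3*val < -5 && ((val > cnt - 4 ==> val <= 3*cnt + 5) || (!(2*cnt >= 8 || 2*cnt + (1/4)*val != 6)))


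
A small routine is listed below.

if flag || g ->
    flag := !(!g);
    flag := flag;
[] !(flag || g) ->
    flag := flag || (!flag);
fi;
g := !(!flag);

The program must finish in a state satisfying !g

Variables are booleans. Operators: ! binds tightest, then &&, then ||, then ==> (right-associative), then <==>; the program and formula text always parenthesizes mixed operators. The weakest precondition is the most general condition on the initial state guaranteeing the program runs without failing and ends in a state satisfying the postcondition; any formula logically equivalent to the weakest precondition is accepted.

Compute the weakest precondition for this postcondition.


Working backward. After the program, !g must hold.
Before g := !(!flag): !flag
Then branch requires !g; else branch requires false.
Before the if: ((flag || g) ==> (!g)) && (flag || g)
Answer: WP = ((flag || g) ==> (!g)) && (flag || g)


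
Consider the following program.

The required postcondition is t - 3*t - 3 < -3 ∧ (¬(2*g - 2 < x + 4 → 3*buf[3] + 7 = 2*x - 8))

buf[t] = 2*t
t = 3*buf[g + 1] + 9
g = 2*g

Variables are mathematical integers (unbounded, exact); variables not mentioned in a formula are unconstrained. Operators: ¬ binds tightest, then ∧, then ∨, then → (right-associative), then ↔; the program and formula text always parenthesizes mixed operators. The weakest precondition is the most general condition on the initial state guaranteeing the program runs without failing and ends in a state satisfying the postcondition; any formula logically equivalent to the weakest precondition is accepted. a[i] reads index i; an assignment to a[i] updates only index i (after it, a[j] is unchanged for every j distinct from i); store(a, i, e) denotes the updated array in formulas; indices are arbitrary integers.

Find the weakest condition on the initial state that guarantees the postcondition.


Working backward. After the program, the postcondition t - 3*t - 3 < -3 ∧ (¬(2*g - 2 < x + 4 → 3*buf[3] + 7 = 2*x - 8)) must hold; in canonical form it is 2*t > 0 ∧ (¬(2*g < x + 6 → 3*buf[3] = 2*x - 15)).
Before g := 2*g: 2*t > 0 ∧ (¬(4*g < x + 6 → 3*buf[3] = 2*x - 15))
Before t := 3*buf[g + 1] + 9: 6*buf[g + 1] > -18 ∧ (¬(4*g < x + 6 → 3*buf[3] = 2*x - 15))
Before buf[t] := 2*t: 6*store(buf, t, 2*t)[g + 1] > -18 ∧ (¬(4*g < x + 6 → 3*store(buf, t, 2*t)[3] = 2*x - 15))
Answer: WP = 6*store(buf, t, 2*t)[g + 1] > -18 ∧ (¬(4*g < x + 6 → 3*store(buf, t, 2*t)[3] = 2*x - 15))


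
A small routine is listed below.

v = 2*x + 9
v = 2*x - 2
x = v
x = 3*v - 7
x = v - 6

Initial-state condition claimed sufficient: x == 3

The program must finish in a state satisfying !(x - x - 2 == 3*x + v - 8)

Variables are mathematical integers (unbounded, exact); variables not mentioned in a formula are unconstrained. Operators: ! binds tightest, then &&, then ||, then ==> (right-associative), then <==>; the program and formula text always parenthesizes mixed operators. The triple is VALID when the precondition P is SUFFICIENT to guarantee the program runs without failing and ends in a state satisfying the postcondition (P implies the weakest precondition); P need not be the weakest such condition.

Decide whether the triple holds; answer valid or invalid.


Working backward. After the program, the postcondition !(x - x - 2 == 3*x + v - 8) must hold; in canonical form it is !(v + 3*x == 6).
Before x := v - 6: !(4*v == 24)
Before x := 3*v - 7: !(4*v == 24)
Before x := v: !(4*v == 24)
Before v := 2*x - 2: !(8*x == 32)
Before v := 2*x + 9: !(8*x == 32)
The weakest precondition is !(8*x == 32).
Check whether x == 3 implies it.
Every state satisfying the precondition satisfies the weakest precondition: the implication holds.
Answer: valid


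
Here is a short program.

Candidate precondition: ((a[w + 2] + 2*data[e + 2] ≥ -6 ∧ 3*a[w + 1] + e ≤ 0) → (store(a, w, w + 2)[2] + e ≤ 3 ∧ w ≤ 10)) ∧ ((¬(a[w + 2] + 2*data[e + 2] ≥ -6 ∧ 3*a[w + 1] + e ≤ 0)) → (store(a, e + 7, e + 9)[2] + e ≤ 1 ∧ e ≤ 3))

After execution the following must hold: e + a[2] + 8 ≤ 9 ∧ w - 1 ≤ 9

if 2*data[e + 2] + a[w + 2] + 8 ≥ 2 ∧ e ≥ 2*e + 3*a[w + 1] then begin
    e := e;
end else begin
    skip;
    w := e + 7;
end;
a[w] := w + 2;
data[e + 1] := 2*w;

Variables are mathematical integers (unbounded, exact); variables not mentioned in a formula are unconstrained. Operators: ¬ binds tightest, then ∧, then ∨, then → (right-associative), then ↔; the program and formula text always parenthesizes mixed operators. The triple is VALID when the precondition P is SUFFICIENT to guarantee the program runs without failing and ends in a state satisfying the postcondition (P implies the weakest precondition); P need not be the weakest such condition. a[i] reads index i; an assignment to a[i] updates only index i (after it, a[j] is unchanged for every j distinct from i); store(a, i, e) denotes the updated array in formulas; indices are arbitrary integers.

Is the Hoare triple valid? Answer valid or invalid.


Working backward. After the program, the postcondition e + a[2] + 8 ≤ 9 ∧ w - 1 ≤ 9 must hold; in canonical form it is a[2] + e ≤ 1 ∧ w ≤ 10.
Before data[e + 1] := 2*w: a[2] + e ≤ 1 ∧ w ≤ 10
Before a[w] := w + 2: store(a, w, w + 2)[2] + e ≤ 1 ∧ w ≤ 10
Then branch requires store(a, w, w + 2)[2] + e ≤ 1 ∧ w ≤ 10; else branch requires store(a, e + 7, e + 9)[2] + e ≤ 1 ∧ e ≤ 3.
Before the if: ((a[w + 2] + 2*data[e + 2] ≥ -6 ∧ 3*a[w + 1] + e ≤ 0) → (store(a, w, w + 2)[2] + e ≤ 1 ∧ w ≤ 10)) ∧ ((¬(a[w + 2] + 2*data[e + 2] ≥ -6 ∧ 3*a[w + 1] + e ≤ 0)) → (store(a, e + 7, e + 9)[2] + e ≤ 1 ∧ e ≤ 3))
The weakest precondition is ((a[w + 2] + 2*data[e + 2] ≥ -6 ∧ 3*a[w + 1] + e ≤ 0) → (store(a, w, w + 2)[2] + e ≤ 1 ∧ w ≤ 10)) ∧ ((¬(a[w + 2] + 2*data[e + 2] ≥ -6 ∧ 3*a[w + 1] + e ≤ 0)) → (store(a, e + 7, e + 9)[2] + e ≤ 1 ∧ e ≤ 3)).
Check whether ((a[w + 2] + 2*data[e + 2] ≥ -6 ∧ 3*a[w + 1] + e ≤ 0) → (store(a, w, w + 2)[2] + e ≤ 3 ∧ w ≤ 10)) ∧ ((¬(a[w + 2] + 2*data[e + 2] ≥ -6 ∧ 3*a[w + 1] + e ≤ 0)) → (store(a, e + 7, e + 9)[2] + e ≤ 1 ∧ e ≤ 3)) implies it.
Countermodel: at the initial state a = {[-15215] = 3, [-15214] = -6516, [-15213] = 15521, [-7038] = 3, [-7033] = 3, [2] = 7042, elsewhere 3}, data = {[-15215] = 0, [-15214] = 0, [-15213] = 0, [-7038] = 0, [-7033] = 0, [2] = 0, elsewhere 0}, e = -7040, w = -15215, the precondition holds but the weakest precondition fails.
Answer: invalid


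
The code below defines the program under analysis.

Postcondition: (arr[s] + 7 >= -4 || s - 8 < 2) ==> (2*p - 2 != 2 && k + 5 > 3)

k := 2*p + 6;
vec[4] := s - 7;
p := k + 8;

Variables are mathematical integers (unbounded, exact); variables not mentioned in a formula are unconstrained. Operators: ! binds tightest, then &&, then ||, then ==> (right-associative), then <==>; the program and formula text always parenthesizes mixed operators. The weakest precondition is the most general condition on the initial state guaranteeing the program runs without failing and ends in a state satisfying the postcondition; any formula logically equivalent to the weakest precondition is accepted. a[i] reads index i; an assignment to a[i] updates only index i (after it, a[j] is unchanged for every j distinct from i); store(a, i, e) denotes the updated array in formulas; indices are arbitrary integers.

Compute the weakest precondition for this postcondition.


Working backward. After the program, the postcondition (arr[s] + 7 >= -4 || s - 8 < 2) ==> (2*p - 2 != 2 && k + 5 > 3) must hold; in canonical form it is (arr[s] >= -11 || s < 10) ==> (2*p != 4 && k > -2).
Before p := k + 8: (arr[s] >= -11 || s < 10) ==> (2*k != -12 && k > -2)
Before vec[4] := s - 7: (arr[s] >= -11 || s < 10) ==> (2*k != -12 && k > -2)
Before k := 2*p + 6: (arr[s] >= -11 || s < 10) ==> (4*p != -24 && 2*p > -8)
Answer: WP = (arr[s] >= -11 || s < 10) ==> (4*p != -24 && 2*p > -8)


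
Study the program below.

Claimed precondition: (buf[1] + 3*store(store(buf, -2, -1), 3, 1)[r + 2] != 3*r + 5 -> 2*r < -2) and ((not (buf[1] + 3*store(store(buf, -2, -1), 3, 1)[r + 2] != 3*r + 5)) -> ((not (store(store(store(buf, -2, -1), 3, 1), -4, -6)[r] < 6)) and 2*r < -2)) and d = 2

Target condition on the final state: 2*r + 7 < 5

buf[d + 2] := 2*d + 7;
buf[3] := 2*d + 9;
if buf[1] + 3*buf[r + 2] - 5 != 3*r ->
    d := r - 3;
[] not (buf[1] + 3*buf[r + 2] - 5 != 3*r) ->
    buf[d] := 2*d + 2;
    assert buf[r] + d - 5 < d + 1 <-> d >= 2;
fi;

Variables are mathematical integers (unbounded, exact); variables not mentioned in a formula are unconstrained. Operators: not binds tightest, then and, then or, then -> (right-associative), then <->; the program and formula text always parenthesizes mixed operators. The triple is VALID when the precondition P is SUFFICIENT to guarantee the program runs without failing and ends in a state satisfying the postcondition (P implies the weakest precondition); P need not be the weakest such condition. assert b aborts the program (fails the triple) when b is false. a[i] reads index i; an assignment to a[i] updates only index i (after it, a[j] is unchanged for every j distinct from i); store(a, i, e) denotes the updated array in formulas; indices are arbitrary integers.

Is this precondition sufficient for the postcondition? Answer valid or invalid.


Working backward. After the program, the postcondition 2*r + 7 < 5 must hold; in canonical form it is 2*r < -2.
Then branch requires 2*r < -2; else branch requires (store(buf, d, 2*d + 2)[r] < 6 <-> d >= 2) and 2*r < -2.
Before the if: (3*buf[r + 2] + buf[1] != 3*r + 5 -> 2*r < -2) and ((not (3*buf[r + 2] + buf[1] != 3*r + 5)) -> ((store(buf, d, 2*d + 2)[r] < 6 <-> d >= 2) and 2*r < -2))
Before buf[3] := 2*d + 9: (buf[1] + 3*store(buf, 3, 2*d + 9)[r + 2] != 3*r + 5 -> 2*r < -2) and ((not (buf[1] + 3*store(buf, 3, 2*d + 9)[r + 2] != 3*r + 5)) -> ((store(store(buf, 3, 2*d + 9), d, 2*d + 2)[r] < 6 <-> d >= 2) and 2*r < -2))
Before buf[d + 2] := 2*d + 7: (store(buf, d + 2, 2*d + 7)[1] + 3*store(store(buf, d + 2, 2*d + 7), 3, 2*d + 9)[r + 2] != 3*r + 5 -> 2*r < -2) and ((not (store(buf, d + 2, 2*d + 7)[1] + 3*store(store(buf, d + 2, 2*d + 7), 3, 2*d + 9)[r + 2] != 3*r + 5)) -> ((store(store(store(buf, d + 2, 2*d + 7), 3, 2*d + 9), d, 2*d + 2)[r] < 6 <-> d >= 2) and 2*r < -2))
The weakest precondition is (store(buf, d + 2, 2*d + 7)[1] + 3*store(store(buf, d + 2, 2*d + 7), 3, 2*d + 9)[r + 2] != 3*r + 5 -> 2*r < -2) and ((not (store(buf, d + 2, 2*d + 7)[1] + 3*store(store(buf, d + 2, 2*d + 7), 3, 2*d + 9)[r + 2] != 3*r + 5)) -> ((store(store(store(buf, d + 2, 2*d + 7), 3, 2*d + 9), d, 2*d + 2)[r] < 6 <-> d >= 2) and 2*r < -2)).
Check whether (buf[1] + 3*store(store(buf, -2, -1), 3, 1)[r + 2] != 3*r + 5 -> 2*r < -2) and ((not (buf[1] + 3*store(store(buf, -2, -1), 3, 1)[r + 2] != 3*r + 5)) -> ((not (store(store(store(buf, -2, -1), 3, 1), -4, -6)[r] < 6)) and 2*r < -2)) and d = 2 implies it.
Countermodel: at the initial state buf = {[-4] = 69, [-2] = 0, [1] = -7, [2] = 7, [3] = 7, [4] = 7, elsewhere 7}, d = 2, r = -4, the precondition holds but the weakest precondition fails.
Answer: invalid


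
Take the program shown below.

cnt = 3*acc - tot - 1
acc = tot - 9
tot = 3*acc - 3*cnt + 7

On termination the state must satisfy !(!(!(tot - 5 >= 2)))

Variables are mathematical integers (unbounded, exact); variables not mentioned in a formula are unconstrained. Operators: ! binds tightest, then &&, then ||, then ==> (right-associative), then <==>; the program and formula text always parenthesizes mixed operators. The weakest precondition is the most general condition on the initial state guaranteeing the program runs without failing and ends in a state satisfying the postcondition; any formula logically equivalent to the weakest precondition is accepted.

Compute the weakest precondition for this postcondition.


Working backward. After the program, the postcondition !(!(!(tot - 5 >= 2))) must hold; in canonical form it is !(tot >= 7).
Before tot := 3*acc - 3*cnt + 7: !(3*acc >= 3*cnt)
Before acc := tot - 9: !(3*tot >= 3*cnt + 27)
Before cnt := 3*acc - tot - 1: !(6*tot >= 9*acc + 24)
Answer: WP = !(6*tot >= 9*acc + 24)


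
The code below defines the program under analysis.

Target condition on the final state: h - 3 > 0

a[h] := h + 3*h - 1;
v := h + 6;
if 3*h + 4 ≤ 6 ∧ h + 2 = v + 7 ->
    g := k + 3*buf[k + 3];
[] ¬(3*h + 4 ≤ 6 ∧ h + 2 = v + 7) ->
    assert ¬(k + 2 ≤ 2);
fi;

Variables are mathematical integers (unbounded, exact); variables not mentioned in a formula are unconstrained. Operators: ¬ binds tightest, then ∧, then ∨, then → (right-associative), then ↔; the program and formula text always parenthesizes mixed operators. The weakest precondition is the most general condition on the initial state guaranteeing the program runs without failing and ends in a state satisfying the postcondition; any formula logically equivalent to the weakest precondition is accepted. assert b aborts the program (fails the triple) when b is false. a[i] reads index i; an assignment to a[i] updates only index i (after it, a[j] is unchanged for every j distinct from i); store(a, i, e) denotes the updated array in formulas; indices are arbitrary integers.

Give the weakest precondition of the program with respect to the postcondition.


Working backward. After the program, the postcondition h - 3 > 0 must hold; in canonical form it is h > 3.
Then branch requires h > 3; else branch requires (¬(k ≤ 0)) ∧ h > 3.
Before the if: ((3*h ≤ 2 ∧ h = v + 5) → h > 3) ∧ ((¬(3*h ≤ 2 ∧ h = v + 5)) → ((¬(k ≤ 0)) ∧ h > 3))
Before v := h + 6: (¬(k ≤ 0)) ∧ h > 3
Before a[h] := h + 3*h - 1: (¬(k ≤ 0)) ∧ h > 3
Answer: WP = (¬(k ≤ 0)) ∧ h > 3


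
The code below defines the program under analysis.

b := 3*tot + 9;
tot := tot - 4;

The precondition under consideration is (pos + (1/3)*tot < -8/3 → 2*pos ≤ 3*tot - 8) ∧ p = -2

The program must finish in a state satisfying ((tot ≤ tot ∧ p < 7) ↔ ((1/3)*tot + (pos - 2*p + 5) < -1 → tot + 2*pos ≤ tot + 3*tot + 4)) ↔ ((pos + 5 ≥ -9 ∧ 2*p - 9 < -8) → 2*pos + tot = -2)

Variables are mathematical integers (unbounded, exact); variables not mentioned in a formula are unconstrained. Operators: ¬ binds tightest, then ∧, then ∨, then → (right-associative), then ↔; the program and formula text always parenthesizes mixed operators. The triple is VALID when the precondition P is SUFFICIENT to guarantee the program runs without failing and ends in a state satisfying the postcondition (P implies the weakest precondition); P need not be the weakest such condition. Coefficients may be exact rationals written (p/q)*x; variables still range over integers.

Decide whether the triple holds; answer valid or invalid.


Working backward. After the program, the postcondition ((tot ≤ tot ∧ p < 7) ↔ ((1/3)*tot + (pos - 2*p + 5) < -1 → tot + 2*pos ≤ tot + 3*tot + 4)) ↔ ((pos + 5 ≥ -9 ∧ 2*p - 9 < -8) → 2*pos + tot = -2) must hold; in canonical form it is (p < 7 ↔ (pos + (1/3)*tot < 2*p - 6 → 2*pos ≤ 3*tot + 4)) ↔ ((pos ≥ -14 ∧ 2*p < 1) → 2*pos + tot = -2).
Before tot := tot - 4: (p < 7 ↔ (pos + (1/3)*tot < 2*p - 14/3 → 2*pos ≤ 3*tot - 8)) ↔ ((pos ≥ -14 ∧ 2*p < 1) → 2*pos + tot = 2)
Before b := 3*tot + 9: (p < 7 ↔ (pos + (1/3)*tot < 2*p - 14/3 → 2*pos ≤ 3*tot - 8)) ↔ ((pos ≥ -14 ∧ 2*p < 1) → 2*pos + tot = 2)
The weakest precondition is (p < 7 ↔ (pos + (1/3)*tot < 2*p - 14/3 → 2*pos ≤ 3*tot - 8)) ↔ ((pos ≥ -14 ∧ 2*p < 1) → 2*pos + tot = 2).
Check whether (pos + (1/3)*tot < -8/3 → 2*pos ≤ 3*tot - 8) ∧ p = -2 implies it.
Countermodel: at the initial state p = -2, pos = -10, tot = -4, the precondition holds but the weakest precondition fails.
Answer: invalid


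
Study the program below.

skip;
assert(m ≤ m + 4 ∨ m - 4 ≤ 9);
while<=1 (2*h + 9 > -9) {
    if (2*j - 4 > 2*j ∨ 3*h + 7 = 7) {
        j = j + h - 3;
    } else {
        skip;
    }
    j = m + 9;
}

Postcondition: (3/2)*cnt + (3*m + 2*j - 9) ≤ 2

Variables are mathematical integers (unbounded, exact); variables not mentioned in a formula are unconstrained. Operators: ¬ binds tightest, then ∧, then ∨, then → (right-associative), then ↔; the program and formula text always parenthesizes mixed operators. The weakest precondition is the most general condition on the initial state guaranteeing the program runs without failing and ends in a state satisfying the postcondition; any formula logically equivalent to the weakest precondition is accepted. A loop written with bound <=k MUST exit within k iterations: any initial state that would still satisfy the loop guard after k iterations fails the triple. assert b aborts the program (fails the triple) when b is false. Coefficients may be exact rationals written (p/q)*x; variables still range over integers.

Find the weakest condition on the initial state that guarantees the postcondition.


Working backward. After the program, the postcondition (3/2)*cnt + (3*m + 2*j - 9) ≤ 2 must hold; in canonical form it is (3/2)*cnt + 2*j + 3*m ≤ 11.
Before the loop (bound <=1), unroll the exhaustion recursion (WP_0 = exit-now case; WP_j = one more guarded iteration, up to j = 1):
  WP_0: (¬(2*h > -18)) ∧ (3/2)*cnt + 2*j + 3*m ≤ 11
  WP_1: (2*h > -18 → ((3*h = 0 → ((¬(2*h > -18)) ∧ (3/2)*cnt + 5*m ≤ -7)) ∧ ((¬(3*h = 0)) → ((¬(2*h > -18)) ∧ (3/2)*cnt + 5*m ≤ -7)))) ∧ ((¬(2*h > -18)) → (3/2)*cnt + 2*j + 3*m ≤ 11)
So before the loop: (2*h > -18 → ((3*h = 0 → ((¬(2*h > -18)) ∧ (3/2)*cnt + 5*m ≤ -7)) ∧ ((¬(3*h = 0)) → ((¬(2*h > -18)) ∧ (3/2)*cnt + 5*m ≤ -7)))) ∧ ((¬(2*h > -18)) → (3/2)*cnt + 2*j + 3*m ≤ 11)
Before assert m ≤ m + 4 ∨ m - 4 ≤ 9: (2*h > -18 → ((3*h = 0 → ((¬(2*h > -18)) ∧ (3/2)*cnt + 5*m ≤ -7)) ∧ ((¬(3*h = 0)) → ((¬(2*h > -18)) ∧ (3/2)*cnt + 5*m ≤ -7)))) ∧ ((¬(2*h > -18)) → (3/2)*cnt + 2*j + 3*m ≤ 11)
Before skip: (2*h > -18 → ((3*h = 0 → ((¬(2*h > -18)) ∧ (3/2)*cnt + 5*m ≤ -7)) ∧ ((¬(3*h = 0)) → ((¬(2*h > -18)) ∧ (3/2)*cnt + 5*m ≤ -7)))) ∧ ((¬(2*h > -18)) → (3/2)*cnt + 2*j + 3*m ≤ 11)
Answer: WP = (2*h > -18 → ((3*h = 0 → ((¬(2*h > -18)) ∧ (3/2)*cnt + 5*m ≤ -7)) ∧ ((¬(3*h = 0)) → ((¬(2*h > -18)) ∧ (3/2)*cnt + 5*m ≤ -7)))) ∧ ((¬(2*h > -18)) → (3/2)*cnt + 2*j + 3*m ≤ 11)


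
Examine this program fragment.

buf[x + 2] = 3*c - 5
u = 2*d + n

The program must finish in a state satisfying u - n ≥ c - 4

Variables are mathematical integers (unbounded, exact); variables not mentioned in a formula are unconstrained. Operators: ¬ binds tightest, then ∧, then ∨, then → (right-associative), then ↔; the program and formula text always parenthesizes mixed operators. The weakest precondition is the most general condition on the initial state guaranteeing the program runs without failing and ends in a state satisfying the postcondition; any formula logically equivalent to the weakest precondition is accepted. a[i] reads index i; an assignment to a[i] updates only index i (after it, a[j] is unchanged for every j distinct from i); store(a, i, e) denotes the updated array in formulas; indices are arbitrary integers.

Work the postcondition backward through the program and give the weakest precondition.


Working backward. After the program, the postcondition u - n ≥ c - 4 must hold; in canonical form it is u ≥ c + n - 4.
Before u := 2*d + n: 2*d ≥ c - 4
Before buf[x + 2] := 3*c - 5: 2*d ≥ c - 4
Answer: WP = 2*d ≥ c - 4


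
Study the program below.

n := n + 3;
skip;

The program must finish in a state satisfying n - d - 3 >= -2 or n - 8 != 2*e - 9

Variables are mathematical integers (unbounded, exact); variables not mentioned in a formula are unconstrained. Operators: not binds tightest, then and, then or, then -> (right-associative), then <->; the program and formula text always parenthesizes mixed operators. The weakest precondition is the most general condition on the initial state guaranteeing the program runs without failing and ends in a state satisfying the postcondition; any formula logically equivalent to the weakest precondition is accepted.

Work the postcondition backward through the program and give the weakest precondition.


Working backward. After the program, the postcondition n - d - 3 >= -2 or n - 8 != 2*e - 9 must hold; in canonical form it is n >= d + 1 or n != 2*e - 1.
Before skip: n >= d + 1 or n != 2*e - 1
Before n := n + 3: n >= d - 2 or n != 2*e - 4
Answer: WP = n >= d - 2 or n != 2*e - 4


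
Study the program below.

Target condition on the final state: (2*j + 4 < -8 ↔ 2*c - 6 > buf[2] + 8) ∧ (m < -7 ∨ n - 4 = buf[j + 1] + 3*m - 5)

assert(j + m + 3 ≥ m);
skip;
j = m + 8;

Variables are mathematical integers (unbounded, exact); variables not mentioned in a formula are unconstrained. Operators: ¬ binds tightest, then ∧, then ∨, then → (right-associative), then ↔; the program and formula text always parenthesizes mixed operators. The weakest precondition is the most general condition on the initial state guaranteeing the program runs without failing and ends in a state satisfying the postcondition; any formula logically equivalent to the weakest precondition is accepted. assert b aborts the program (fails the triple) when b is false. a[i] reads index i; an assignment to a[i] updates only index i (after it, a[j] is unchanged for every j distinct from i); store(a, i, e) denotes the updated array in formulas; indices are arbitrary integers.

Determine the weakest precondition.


Working backward. After the program, the postcondition (2*j + 4 < -8 ↔ 2*c - 6 > buf[2] + 8) ∧ (m < -7 ∨ n - 4 = buf[j + 1] + 3*m - 5) must hold; in canonical form it is (2*j < -12 ↔ 2*c > buf[2] + 14) ∧ (m < -7 ∨ n = buf[j + 1] + 3*m - 1).
Before j := m + 8: (2*m < -28 ↔ 2*c > buf[2] + 14) ∧ (m < -7 ∨ n = buf[m + 9] + 3*m - 1)
Before skip: (2*m < -28 ↔ 2*c > buf[2] + 14) ∧ (m < -7 ∨ n = buf[m + 9] + 3*m - 1)
Before assert j + m + 3 ≥ m: j ≥ -3 ∧ (2*m < -28 ↔ 2*c > buf[2] + 14) ∧ (m < -7 ∨ n = buf[m + 9] + 3*m - 1)
Answer: WP = j ≥ -3 ∧ (2*m < -28 ↔ 2*c > buf[2] + 14) ∧ (m < -7 ∨ n = buf[m + 9] + 3*m - 1)


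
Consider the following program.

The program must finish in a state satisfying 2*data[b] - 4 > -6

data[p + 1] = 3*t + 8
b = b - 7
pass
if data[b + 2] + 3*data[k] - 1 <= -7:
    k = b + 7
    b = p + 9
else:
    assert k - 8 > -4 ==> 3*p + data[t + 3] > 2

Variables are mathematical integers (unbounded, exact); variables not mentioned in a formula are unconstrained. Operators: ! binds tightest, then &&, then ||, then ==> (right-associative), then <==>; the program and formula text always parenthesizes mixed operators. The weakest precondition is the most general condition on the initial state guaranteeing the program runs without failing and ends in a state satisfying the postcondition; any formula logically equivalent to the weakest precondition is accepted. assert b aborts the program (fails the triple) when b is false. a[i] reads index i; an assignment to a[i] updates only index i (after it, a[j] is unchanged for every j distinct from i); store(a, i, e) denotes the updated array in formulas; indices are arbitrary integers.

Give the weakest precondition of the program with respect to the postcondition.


Working backward. After the program, the postcondition 2*data[b] - 4 > -6 must hold; in canonical form it is 2*data[b] > -2.
Then branch requires 2*data[p + 9] > -2; else branch requires (k > 4 ==> data[t + 3] + 3*p > 2) && 2*data[b] > -2.
Before the if: (data[b + 2] + 3*data[k] <= -6 ==> 2*data[p + 9] > -2) && ((!(data[b + 2] + 3*data[k] <= -6)) ==> ((k > 4 ==> data[t + 3] + 3*p > 2) && 2*data[b] > -2))
Before skip: (data[b + 2] + 3*data[k] <= -6 ==> 2*data[p + 9] > -2) && ((!(data[b + 2] + 3*data[k] <= -6)) ==> ((k > 4 ==> data[t + 3] + 3*p > 2) && 2*data[b] > -2))
Before b := b - 7: (data[b - 5] + 3*data[k] <= -6 ==> 2*data[p + 9] > -2) && ((!(data[b - 5] + 3*data[k] <= -6)) ==> ((k > 4 ==> data[t + 3] + 3*p > 2) && 2*data[b - 7] > -2))
Before data[p + 1] := 3*t + 8: (store(data, p + 1, 3*t + 8)[b - 5] + 3*store(data, p + 1, 3*t + 8)[k] <= -6 ==> 2*store(data, p + 1, 3*t + 8)[p + 9] > -2) && ((!(store(data, p + 1, 3*t + 8)[b - 5] + 3*store(data, p + 1, 3*t + 8)[k] <= -6)) ==> ((k > 4 ==> store(data, p + 1, 3*t + 8)[t + 3] + 3*p > 2) && 2*store(data, p + 1, 3*t + 8)[b - 7] > -2))
Answer: WP = (store(data, p + 1, 3*t + 8)[b - 5] + 3*store(data, p + 1, 3*t + 8)[k] <= -6 ==> 2*store(data, p + 1, 3*t + 8)[p + 9] > -2) && ((!(store(data, p + 1, 3*t + 8)[b - 5] + 3*store(data, p + 1, 3*t + 8)[k] <= -6)) ==> ((k > 4 ==> store(data, p + 1, 3*t + 8)[t + 3] + 3*p > 2) && 2*store(data, p + 1, 3*t + 8)[b - 7] > -2))


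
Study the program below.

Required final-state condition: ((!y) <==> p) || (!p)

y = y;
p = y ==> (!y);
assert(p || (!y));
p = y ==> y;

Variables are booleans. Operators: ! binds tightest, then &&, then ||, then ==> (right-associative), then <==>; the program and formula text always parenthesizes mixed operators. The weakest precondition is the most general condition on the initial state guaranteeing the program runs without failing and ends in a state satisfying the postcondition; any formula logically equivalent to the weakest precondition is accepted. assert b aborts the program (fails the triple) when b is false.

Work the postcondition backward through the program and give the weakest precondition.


Working backward. After the program, ((!y) <==> p) || (!p) must hold.
Before p := y ==> y: !y
Before assert p || (!y): (p || (!y)) && (!y)
Before p := y ==> (!y): ((y ==> (!y)) || (!y)) && (!y)
Before y := y: ((y ==> (!y)) || (!y)) && (!y)
Answer: WP = ((y ==> (!y)) || (!y)) && (!y)


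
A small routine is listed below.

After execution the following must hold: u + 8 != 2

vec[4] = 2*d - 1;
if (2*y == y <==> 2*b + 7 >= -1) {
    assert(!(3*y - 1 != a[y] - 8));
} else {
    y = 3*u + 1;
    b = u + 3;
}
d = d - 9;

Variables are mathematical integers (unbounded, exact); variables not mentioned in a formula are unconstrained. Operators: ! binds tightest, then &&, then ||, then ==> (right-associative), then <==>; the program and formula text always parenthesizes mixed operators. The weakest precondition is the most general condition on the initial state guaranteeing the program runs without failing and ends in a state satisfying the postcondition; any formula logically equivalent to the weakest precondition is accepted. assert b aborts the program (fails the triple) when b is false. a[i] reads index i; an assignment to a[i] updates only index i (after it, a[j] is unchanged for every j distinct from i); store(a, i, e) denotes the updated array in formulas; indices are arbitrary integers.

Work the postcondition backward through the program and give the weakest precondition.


Working backward. After the program, the postcondition u + 8 != 2 must hold; in canonical form it is u != -6.
Before d := d - 9: u != -6
Then branch requires (!(3*y != a[y] - 7)) && u != -6; else branch requires u != -6.
Before the if: ((y == 0 <==> 2*b >= -8) ==> ((!(3*y != a[y] - 7)) && u != -6)) && ((!(y == 0 <==> 2*b >= -8)) ==> u != -6)
Before vec[4] := 2*d - 1: ((y == 0 <==> 2*b >= -8) ==> ((!(3*y != a[y] - 7)) && u != -6)) && ((!(y == 0 <==> 2*b >= -8)) ==> u != -6)
Answer: WP = ((y == 0 <==> 2*b >= -8) ==> ((!(3*y != a[y] - 7)) && u != -6)) && ((!(y == 0 <==> 2*b >= -8)) ==> u != -6)


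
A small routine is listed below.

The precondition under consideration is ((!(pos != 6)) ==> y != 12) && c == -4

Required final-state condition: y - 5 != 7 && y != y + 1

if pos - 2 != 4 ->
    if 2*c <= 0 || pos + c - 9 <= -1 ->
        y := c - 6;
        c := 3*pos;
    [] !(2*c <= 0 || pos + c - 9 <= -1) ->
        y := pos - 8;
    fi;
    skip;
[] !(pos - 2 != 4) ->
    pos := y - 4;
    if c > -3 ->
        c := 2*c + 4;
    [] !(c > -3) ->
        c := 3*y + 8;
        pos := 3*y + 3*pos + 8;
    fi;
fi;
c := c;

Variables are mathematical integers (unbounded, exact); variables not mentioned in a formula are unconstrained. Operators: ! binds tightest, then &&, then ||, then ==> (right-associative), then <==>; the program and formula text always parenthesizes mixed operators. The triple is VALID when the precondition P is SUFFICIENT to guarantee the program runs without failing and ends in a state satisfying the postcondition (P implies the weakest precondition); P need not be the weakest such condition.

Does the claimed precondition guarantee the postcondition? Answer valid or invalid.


Working backward. After the program, the postcondition y - 5 != 7 && y != y + 1 must hold; in canonical form it is y != 12.
Before c := c: y != 12
Then branch requires ((2*c <= 0 || c + pos <= 8) ==> c != 18) && ((!(2*c <= 0 || c + pos <= 8)) ==> pos != 20); else branch requires (c > -3 ==> y != 12) && ((!(c > -3)) ==> y != 12).
Before the if: (pos != 6 ==> (((2*c <= 0 || c + pos <= 8) ==> c != 18) && ((!(2*c <= 0 || c + pos <= 8)) ==> pos != 20))) && ((!(pos != 6)) ==> ((c > -3 ==> y != 12) && ((!(c > -3)) ==> y != 12)))
The weakest precondition is (pos != 6 ==> (((2*c <= 0 || c + pos <= 8) ==> c != 18) && ((!(2*c <= 0 || c + pos <= 8)) ==> pos != 20))) && ((!(pos != 6)) ==> ((c > -3 ==> y != 12) && ((!(c > -3)) ==> y != 12))).
Check whether ((!(pos != 6)) ==> y != 12) && c == -4 implies it.
Every state satisfying the precondition satisfies the weakest precondition: the implication holds.
Answer: valid
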